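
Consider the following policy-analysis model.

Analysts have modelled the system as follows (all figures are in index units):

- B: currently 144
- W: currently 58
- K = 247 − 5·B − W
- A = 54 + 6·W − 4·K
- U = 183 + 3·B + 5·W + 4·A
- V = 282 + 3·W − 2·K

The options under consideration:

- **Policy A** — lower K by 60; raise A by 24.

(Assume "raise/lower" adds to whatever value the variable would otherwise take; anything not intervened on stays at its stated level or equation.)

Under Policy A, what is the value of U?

12065

Policy A (K − 60, A + 24):
  B = 144
  W = 58
  K = 247 − 5·144 − 58 (−60 from intervention) = -591
  A = 54 + 6·58 − 4·(-591) (+24 from intervention) = 2790
  U = 183 + 3·144 + 5·58 + 4·2790 = 12065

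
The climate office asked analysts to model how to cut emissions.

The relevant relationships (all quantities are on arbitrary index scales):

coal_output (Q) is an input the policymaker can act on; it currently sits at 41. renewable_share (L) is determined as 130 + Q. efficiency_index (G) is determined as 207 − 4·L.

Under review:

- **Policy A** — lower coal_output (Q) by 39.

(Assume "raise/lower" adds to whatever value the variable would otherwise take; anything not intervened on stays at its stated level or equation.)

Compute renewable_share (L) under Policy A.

132

Policy A (Q − 39):
  Q = 41 − 39 = 2
  L = 130 + 2 = 132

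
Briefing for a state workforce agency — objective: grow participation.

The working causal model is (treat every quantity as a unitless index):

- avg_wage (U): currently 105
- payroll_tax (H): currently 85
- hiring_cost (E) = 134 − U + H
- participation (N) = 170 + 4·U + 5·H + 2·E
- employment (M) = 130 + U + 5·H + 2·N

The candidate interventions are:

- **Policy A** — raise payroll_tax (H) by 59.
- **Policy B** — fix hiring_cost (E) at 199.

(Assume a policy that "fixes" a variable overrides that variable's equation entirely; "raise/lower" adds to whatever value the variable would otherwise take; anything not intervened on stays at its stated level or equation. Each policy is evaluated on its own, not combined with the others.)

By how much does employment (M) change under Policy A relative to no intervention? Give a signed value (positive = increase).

1121

Baseline:
  U = 105
  H = 85
  E = 134 − 105 + 85 = 114
  N = 170 + 4·105 + 5·85 + 2·114 = 1243
  M = 130 + 105 + 5·85 + 2·1243 = 3146
Policy A (H + 59):
  U = 105
  H = 85 + 59 = 144
  E = 134 − 105 + 144 = 173
  N = 170 + 4·105 + 5·144 + 2·173 = 1656
  M = 130 + 105 + 5·144 + 2·1656 = 4267
Change in M: 4267 − 3146 = 1121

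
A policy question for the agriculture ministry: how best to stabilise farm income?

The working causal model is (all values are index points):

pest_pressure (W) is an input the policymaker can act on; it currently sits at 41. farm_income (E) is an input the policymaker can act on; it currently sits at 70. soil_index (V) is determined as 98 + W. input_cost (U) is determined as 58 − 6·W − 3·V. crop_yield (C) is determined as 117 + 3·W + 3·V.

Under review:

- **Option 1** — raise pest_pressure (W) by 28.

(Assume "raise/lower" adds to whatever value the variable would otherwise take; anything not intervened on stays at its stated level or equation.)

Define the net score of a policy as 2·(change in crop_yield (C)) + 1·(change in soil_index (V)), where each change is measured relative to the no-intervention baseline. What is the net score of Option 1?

Baseline:
  W = 41
  V = 98 + 41 = 139
  C = 117 + 3·41 + 3·139 = 657
Option 1 (W + 28):
  W = 41 + 28 = 69
  V = 98 + 69 = 167
  C = 117 + 3·69 + 3·167 = 825
ΔC = 825 − 657 = 168; ΔV = 167 − 139 = 28
Score = 2·168 + 1·28 = 364

364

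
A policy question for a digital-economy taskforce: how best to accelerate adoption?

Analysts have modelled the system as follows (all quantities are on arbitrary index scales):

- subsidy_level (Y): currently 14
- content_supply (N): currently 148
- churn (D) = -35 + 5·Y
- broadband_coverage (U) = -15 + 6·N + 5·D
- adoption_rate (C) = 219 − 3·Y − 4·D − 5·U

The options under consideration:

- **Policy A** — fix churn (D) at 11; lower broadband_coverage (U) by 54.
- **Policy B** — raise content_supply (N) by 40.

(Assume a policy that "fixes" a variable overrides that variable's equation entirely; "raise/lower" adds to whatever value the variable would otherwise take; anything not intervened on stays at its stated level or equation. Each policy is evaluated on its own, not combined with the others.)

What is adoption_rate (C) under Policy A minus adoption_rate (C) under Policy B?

Policy A (D := 11, U − 54):
  Y = 14
  N = 148
  D = 11
  U = -15 + 6·148 + 5·11 (−54 from intervention) = 874
  C = 219 − 3·14 − 4·11 − 5·874 = -4237
Policy B (N + 40):
  Y = 14
  N = 148 + 40 = 188
  D = -35 + 5·14 = 35
  U = -15 + 6·188 + 5·35 = 1288
  C = 219 − 3·14 − 4·35 − 5·1288 = -6403
C: -4237 − (-6403) = 2166

2166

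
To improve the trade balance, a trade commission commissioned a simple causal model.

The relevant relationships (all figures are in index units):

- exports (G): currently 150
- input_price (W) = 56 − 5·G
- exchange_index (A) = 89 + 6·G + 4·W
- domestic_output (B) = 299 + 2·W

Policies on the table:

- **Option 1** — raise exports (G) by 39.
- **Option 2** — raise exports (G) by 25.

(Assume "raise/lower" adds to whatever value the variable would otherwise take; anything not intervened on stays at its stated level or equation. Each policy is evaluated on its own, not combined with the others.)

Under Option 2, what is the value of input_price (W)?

Option 2 (G + 25):
  G = 150 + 25 = 175
  W = 56 − 5·175 = -819

-819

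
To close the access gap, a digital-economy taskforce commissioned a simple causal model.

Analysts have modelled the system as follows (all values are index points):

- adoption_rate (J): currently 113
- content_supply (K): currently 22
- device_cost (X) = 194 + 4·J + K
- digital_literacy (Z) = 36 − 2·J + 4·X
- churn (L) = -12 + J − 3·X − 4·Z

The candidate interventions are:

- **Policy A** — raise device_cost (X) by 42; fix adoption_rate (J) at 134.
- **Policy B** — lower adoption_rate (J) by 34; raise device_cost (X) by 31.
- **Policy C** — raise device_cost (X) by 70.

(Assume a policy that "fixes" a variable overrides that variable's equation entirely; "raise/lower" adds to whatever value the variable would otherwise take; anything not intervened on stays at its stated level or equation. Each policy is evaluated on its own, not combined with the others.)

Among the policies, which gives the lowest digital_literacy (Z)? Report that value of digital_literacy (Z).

Policy A (X + 42, J := 134):
  J = 134
  K = 22
  X = 194 + 4·134 + 22 (+42 from intervention) = 794
  Z = 36 − 2·134 + 4·794 = 2944
Policy B (J − 34, X + 31):
  J = 113 − 34 = 79
  K = 22
  X = 194 + 4·79 + 22 (+31 from intervention) = 563
  Z = 36 − 2·79 + 4·563 = 2130
Policy C (X + 70):
  J = 113
  K = 22
  X = 194 + 4·113 + 22 (+70 from intervention) = 738
  Z = 36 − 2·113 + 4·738 = 2762
Comparing — Policy A: Z=2944, Policy B: Z=2130, Policy C: Z=2762. Lowest is 2130 (Policy B).

2130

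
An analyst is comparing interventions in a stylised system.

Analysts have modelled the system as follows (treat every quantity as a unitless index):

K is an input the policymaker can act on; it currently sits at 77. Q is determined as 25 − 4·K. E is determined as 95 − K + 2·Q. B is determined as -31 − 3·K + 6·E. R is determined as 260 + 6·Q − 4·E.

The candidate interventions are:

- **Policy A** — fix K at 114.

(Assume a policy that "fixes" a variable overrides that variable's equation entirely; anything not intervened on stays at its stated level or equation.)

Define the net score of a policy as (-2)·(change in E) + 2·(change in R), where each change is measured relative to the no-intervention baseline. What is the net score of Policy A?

Baseline:
  K = 77
  Q = 25 − 4·77 = -283
  E = 95 − 77 + 2·(-283) = -548
  R = 260 + 6·(-283) − 4·(-548) = 754
Policy A (K := 114):
  K = 114
  Q = 25 − 4·114 = -431
  E = 95 − 114 + 2·(-431) = -881
  R = 260 + 6·(-431) − 4·(-881) = 1198
ΔE = -881 − (-548) = -333; ΔR = 1198 − 754 = 444
Score = (-2)·(-333) + 2·444 = 1554

1554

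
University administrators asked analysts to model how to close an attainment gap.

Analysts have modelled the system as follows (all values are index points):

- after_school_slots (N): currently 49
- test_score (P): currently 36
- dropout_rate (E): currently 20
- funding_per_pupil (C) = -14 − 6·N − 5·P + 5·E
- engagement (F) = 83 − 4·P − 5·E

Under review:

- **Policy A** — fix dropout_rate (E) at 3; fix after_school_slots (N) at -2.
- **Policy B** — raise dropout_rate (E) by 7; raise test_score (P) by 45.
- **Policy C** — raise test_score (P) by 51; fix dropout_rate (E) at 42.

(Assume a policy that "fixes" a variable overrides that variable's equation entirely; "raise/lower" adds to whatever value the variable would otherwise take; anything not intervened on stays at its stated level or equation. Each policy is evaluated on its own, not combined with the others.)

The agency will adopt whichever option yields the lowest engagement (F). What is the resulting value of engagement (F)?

Policy A (E := 3, N := -2):
  P = 36
  E = 3
  F = 83 − 4·36 − 5·3 = -76
Policy B (E + 7, P + 45):
  P = 36 + 45 = 81
  E = 20 + 7 = 27
  F = 83 − 4·81 − 5·27 = -376
Policy C (P + 51, E := 42):
  P = 36 + 51 = 87
  E = 42
  F = 83 − 4·87 − 5·42 = -475
Comparing — Policy A: F=-76, Policy B: F=-376, Policy C: F=-475. Lowest is -475 (Policy C).

-475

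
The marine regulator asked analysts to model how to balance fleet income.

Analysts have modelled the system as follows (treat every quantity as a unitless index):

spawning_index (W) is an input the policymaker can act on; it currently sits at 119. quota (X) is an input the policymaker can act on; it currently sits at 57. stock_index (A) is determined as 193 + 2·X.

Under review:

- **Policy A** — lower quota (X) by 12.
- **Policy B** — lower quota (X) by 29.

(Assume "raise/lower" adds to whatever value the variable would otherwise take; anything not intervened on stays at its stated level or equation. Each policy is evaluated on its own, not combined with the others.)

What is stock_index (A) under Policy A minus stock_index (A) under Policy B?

Policy A (X − 12):
  X = 57 − 12 = 45
  A = 193 + 2·45 = 283
Policy B (X − 29):
  X = 57 − 29 = 28
  A = 193 + 2·28 = 249
A: 283 − 249 = 34

34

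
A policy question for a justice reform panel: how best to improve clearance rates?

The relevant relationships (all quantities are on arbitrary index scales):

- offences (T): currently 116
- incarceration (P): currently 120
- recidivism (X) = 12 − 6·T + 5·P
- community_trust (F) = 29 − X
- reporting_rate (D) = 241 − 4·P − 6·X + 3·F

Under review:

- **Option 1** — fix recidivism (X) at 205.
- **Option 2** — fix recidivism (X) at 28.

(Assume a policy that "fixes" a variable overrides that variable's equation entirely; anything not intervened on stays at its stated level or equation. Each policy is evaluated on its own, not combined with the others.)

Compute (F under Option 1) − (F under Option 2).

Option 1 (X := 205):
  T = 116
  P = 120
  X = 205
  F = 29 − 205 = -176
Option 2 (X := 28):
  T = 116
  P = 120
  X = 28
  F = 29 − 28 = 1
F: -176 − 1 = -177

-177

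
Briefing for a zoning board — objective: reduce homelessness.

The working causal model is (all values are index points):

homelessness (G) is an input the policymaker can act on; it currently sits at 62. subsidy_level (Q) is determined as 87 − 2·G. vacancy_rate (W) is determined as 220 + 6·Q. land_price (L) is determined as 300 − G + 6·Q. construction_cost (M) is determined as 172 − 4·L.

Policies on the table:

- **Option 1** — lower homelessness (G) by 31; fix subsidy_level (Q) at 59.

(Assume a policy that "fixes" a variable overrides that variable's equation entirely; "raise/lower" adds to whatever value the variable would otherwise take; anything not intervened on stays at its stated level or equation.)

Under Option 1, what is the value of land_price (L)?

623

Option 1 (G − 31, Q := 59):
  G = 62 − 31 = 31
  Q = 59
  L = 300 − 31 + 6·59 = 623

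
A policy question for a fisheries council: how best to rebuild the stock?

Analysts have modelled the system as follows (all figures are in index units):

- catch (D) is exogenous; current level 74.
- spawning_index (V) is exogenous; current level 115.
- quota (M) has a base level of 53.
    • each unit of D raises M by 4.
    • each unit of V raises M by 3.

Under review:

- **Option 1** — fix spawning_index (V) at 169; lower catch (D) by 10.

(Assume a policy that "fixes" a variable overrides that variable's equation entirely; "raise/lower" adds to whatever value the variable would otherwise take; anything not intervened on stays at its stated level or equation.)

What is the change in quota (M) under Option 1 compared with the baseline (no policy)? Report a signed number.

Baseline:
  D = 74
  V = 115
  M = 53 + 4·74 + 3·115 = 694
Option 1 (V := 169, D − 10):
  D = 74 − 10 = 64
  V = 169
  M = 53 + 4·64 + 3·169 = 816
Change in M: 816 − 694 = 122

122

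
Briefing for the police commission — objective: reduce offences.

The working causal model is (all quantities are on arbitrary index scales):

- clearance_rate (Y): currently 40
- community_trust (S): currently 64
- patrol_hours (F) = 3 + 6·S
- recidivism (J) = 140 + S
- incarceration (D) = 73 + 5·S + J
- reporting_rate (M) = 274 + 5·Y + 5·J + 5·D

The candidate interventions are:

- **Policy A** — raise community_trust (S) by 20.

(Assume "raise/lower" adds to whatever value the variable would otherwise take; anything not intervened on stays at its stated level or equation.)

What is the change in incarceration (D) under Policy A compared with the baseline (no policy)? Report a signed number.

Baseline:
  S = 64
  J = 140 + 64 = 204
  D = 73 + 5·64 + 204 = 597
Policy A (S + 20):
  S = 64 + 20 = 84
  J = 140 + 84 = 224
  D = 73 + 5·84 + 224 = 717
Change in D: 717 − 597 = 120

120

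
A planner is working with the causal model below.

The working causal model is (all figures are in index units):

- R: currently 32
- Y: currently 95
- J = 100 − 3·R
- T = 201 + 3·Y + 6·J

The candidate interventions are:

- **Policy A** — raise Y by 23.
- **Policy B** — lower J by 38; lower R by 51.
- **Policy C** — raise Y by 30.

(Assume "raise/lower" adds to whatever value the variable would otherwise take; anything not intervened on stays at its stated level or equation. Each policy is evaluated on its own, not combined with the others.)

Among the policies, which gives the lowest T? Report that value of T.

579

Policy A (Y + 23):
  R = 32
  Y = 95 + 23 = 118
  J = 100 − 3·32 = 4
  T = 201 + 3·118 + 6·4 = 579
Policy B (J − 38, R − 51):
  R = 32 − 51 = -19
  Y = 95
  J = 100 − 3·(-19) (−38 from intervention) = 119
  T = 201 + 3·95 + 6·119 = 1200
Policy C (Y + 30):
  R = 32
  Y = 95 + 30 = 125
  J = 100 − 3·32 = 4
  T = 201 + 3·125 + 6·4 = 600
Comparing — Policy A: T=579, Policy B: T=1200, Policy C: T=600. Lowest is 579 (Policy A).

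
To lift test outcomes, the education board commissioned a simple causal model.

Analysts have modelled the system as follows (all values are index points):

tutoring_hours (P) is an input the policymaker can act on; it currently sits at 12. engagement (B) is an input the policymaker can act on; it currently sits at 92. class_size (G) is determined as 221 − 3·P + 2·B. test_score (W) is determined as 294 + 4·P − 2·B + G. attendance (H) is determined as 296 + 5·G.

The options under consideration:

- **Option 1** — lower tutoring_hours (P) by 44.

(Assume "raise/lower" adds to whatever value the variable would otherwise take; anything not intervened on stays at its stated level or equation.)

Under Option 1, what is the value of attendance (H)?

2801

Option 1 (P − 44):
  P = 12 − 44 = -32
  B = 92
  G = 221 − 3·(-32) + 2·92 = 501
  H = 296 + 5·501 = 2801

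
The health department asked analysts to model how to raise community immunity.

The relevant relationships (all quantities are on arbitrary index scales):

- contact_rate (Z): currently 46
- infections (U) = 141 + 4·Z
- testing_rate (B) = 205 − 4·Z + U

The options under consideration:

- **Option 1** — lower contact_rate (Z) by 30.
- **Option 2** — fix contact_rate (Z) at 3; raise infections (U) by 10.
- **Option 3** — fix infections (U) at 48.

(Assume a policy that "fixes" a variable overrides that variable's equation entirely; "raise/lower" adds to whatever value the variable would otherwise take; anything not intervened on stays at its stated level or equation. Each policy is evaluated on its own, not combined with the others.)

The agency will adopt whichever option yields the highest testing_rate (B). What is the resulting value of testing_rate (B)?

356

Option 1 (Z − 30):
  Z = 46 − 30 = 16
  U = 141 + 4·16 = 205
  B = 205 − 4·16 + 205 = 346
Option 2 (Z := 3, U + 10):
  Z = 3
  U = 141 + 4·3 (+10 from intervention) = 163
  B = 205 − 4·3 + 163 = 356
Option 3 (U := 48):
  Z = 46
  U = 48
  B = 205 − 4·46 + 48 = 69
Comparing — Option 1: B=346, Option 2: B=356, Option 3: B=69. Highest is 356 (Option 2).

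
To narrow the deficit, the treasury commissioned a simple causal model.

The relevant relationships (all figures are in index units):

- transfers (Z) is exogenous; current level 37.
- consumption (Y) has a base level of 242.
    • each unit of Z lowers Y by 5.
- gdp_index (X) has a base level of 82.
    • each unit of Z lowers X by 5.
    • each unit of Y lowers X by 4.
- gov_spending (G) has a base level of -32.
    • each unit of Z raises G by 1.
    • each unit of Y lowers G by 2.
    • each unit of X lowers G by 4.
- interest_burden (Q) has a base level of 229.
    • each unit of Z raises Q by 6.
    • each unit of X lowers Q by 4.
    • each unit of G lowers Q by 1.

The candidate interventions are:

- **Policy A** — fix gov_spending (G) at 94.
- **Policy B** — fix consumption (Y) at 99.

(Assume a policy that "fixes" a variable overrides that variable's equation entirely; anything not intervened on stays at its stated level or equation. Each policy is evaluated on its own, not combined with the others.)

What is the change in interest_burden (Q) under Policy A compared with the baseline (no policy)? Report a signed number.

1121

Baseline:
  Z = 37
  Y = 242 − 5·37 = 57
  X = 82 − 5·37 − 4·57 = -331
  G = -32 + 37 − 2·57 − 4·(-331) = 1215
  Q = 229 + 6·37 − 4·(-331) − 1215 = 560
Policy A (G := 94):
  Z = 37
  Y = 242 − 5·37 = 57
  X = 82 − 5·37 − 4·57 = -331
  G = 94
  Q = 229 + 6·37 − 4·(-331) − 94 = 1681
Change in Q: 1681 − 560 = 1121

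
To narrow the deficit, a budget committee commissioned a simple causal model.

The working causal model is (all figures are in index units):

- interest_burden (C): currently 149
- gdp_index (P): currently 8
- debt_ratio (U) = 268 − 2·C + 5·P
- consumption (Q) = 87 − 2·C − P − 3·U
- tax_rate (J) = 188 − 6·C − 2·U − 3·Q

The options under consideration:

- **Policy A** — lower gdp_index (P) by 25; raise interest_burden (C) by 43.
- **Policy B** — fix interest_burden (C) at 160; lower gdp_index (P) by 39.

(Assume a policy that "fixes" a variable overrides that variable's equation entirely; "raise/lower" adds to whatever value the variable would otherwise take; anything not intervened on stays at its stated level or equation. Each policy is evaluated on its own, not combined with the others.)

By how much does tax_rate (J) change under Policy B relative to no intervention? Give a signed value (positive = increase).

Baseline:
  C = 149
  P = 8
  U = 268 − 2·149 + 5·8 = 10
  Q = 87 − 2·149 − 8 − 3·10 = -249
  J = 188 − 6·149 − 2·10 − 3·(-249) = 21
Policy B (C := 160, P − 39):
  C = 160
  P = 8 − 39 = -31
  U = 268 − 2·160 + 5·(-31) = -207
  Q = 87 − 2·160 − (-31) − 3·(-207) = 419
  J = 188 − 6·160 − 2·(-207) − 3·419 = -1615
Change in J: -1615 − 21 = -1636

-1636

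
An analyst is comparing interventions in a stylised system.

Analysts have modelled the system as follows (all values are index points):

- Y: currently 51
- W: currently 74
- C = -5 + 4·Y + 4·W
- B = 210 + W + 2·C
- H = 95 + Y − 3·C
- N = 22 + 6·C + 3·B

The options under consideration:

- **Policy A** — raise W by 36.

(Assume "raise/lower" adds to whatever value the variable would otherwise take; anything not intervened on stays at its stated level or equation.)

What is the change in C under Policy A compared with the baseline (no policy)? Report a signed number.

144

Baseline:
  Y = 51
  W = 74
  C = -5 + 4·51 + 4·74 = 495
Policy A (W + 36):
  Y = 51
  W = 74 + 36 = 110
  C = -5 + 4·51 + 4·110 = 639
Change in C: 639 − 495 = 144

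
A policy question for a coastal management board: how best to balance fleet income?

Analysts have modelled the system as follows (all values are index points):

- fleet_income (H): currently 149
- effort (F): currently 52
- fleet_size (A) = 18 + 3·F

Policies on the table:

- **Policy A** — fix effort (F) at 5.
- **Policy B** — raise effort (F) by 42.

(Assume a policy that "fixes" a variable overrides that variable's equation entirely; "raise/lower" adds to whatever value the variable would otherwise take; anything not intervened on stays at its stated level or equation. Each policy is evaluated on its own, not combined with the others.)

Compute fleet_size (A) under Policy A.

Policy A (F := 5):
  F = 5
  A = 18 + 3·5 = 33

33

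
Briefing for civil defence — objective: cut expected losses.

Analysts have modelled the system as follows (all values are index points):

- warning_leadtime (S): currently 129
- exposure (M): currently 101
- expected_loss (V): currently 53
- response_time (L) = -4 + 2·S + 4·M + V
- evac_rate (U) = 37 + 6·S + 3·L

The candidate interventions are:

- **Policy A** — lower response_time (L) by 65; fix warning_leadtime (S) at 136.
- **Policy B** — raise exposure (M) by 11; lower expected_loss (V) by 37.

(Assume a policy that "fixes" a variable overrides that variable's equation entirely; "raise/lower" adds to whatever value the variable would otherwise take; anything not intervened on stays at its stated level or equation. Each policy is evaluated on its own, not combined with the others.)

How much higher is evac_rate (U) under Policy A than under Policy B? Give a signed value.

Policy A (L − 65, S := 136):
  S = 136
  M = 101
  V = 53
  L = -4 + 2·136 + 4·101 + 53 (−65 from intervention) = 660
  U = 37 + 6·136 + 3·660 = 2833
Policy B (M + 11, V − 37):
  S = 129
  M = 101 + 11 = 112
  V = 53 − 37 = 16
  L = -4 + 2·129 + 4·112 + 16 = 718
  U = 37 + 6·129 + 3·718 = 2965
U: 2833 − 2965 = -132

-132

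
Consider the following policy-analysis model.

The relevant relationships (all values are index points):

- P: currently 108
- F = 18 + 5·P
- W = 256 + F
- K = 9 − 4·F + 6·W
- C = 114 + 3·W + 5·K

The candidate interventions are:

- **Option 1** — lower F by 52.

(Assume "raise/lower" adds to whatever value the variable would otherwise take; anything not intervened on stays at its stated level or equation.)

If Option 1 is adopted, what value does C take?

Option 1 (F − 52):
  P = 108
  F = 18 + 5·108 (−52 from intervention) = 506
  W = 256 + 506 = 762
  K = 9 − 4·506 + 6·762 = 2557
  C = 114 + 3·762 + 5·2557 = 15185

15185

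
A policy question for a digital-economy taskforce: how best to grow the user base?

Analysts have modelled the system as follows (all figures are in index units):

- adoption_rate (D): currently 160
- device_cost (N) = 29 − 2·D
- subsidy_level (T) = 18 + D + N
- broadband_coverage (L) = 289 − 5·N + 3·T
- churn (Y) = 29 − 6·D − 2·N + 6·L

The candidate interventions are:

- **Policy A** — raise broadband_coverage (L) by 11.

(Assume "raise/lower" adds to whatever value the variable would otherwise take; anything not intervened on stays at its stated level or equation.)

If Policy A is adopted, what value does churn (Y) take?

8147

Policy A (L + 11):
  D = 160
  N = 29 − 2·160 = -291
  T = 18 + 160 + (-291) = -113
  L = 289 − 5·(-291) + 3·(-113) (+11 from intervention) = 1416
  Y = 29 − 6·160 − 2·(-291) + 6·1416 = 8147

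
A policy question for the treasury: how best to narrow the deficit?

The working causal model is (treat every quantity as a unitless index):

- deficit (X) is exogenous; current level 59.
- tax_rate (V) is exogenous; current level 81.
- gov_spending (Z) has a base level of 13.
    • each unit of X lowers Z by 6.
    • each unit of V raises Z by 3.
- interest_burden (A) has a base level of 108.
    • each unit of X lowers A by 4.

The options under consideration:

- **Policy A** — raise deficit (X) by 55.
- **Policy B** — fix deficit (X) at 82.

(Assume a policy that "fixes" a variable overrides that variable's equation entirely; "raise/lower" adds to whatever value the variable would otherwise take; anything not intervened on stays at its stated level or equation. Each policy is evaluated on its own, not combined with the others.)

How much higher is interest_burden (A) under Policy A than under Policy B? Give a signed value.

Policy A (X + 55):
  X = 59 + 55 = 114
  A = 108 − 4·114 = -348
Policy B (X := 82):
  X = 82
  A = 108 − 4·82 = -220
A: -348 − (-220) = -128

-128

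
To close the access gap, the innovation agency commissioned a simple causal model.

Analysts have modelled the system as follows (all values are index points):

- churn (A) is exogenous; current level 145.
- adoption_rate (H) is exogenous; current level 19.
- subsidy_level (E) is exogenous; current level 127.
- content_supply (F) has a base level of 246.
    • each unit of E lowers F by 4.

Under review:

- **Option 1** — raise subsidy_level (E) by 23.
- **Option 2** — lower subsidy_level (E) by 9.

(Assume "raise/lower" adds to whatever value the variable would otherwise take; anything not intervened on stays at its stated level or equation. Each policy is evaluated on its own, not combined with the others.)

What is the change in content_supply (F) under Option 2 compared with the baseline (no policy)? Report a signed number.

36

Baseline:
  E = 127
  F = 246 − 4·127 = -262
Option 2 (E − 9):
  E = 127 − 9 = 118
  F = 246 − 4·118 = -226
Change in F: -226 − (-262) = 36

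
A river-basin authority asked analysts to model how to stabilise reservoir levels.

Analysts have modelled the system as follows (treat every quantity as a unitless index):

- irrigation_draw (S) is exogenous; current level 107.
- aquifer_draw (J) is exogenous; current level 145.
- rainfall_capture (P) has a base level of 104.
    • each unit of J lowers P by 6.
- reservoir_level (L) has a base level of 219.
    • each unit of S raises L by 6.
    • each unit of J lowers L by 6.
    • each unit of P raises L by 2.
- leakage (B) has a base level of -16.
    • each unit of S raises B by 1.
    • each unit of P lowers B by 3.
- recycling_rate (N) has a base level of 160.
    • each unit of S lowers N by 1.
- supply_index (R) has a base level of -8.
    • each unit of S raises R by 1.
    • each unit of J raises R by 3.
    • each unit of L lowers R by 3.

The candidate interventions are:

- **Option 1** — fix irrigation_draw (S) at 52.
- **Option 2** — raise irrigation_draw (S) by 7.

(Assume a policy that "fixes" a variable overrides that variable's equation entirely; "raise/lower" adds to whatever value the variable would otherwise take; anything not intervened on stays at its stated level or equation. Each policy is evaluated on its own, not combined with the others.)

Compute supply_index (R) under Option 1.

6092

Option 1 (S := 52):
  S = 52
  J = 145
  P = 104 − 6·145 = -766
  L = 219 + 6·52 − 6·145 + 2·(-766) = -1871
  R = -8 + 52 + 3·145 − 3·(-1871) = 6092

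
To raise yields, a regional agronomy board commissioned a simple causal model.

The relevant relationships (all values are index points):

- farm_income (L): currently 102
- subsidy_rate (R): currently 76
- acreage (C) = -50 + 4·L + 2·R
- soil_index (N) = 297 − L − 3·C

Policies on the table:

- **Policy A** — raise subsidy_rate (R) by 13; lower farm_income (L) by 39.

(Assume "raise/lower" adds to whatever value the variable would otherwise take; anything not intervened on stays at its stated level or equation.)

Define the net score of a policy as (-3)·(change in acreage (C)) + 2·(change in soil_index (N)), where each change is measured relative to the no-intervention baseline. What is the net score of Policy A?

1248

Baseline:
  L = 102
  R = 76
  C = -50 + 4·102 + 2·76 = 510
  N = 297 − 102 − 3·510 = -1335
Policy A (R + 13, L − 39):
  L = 102 − 39 = 63
  R = 76 + 13 = 89
  C = -50 + 4·63 + 2·89 = 380
  N = 297 − 63 − 3·380 = -906
ΔC = 380 − 510 = -130; ΔN = -906 − (-1335) = 429
Score = (-3)·(-130) + 2·429 = 1248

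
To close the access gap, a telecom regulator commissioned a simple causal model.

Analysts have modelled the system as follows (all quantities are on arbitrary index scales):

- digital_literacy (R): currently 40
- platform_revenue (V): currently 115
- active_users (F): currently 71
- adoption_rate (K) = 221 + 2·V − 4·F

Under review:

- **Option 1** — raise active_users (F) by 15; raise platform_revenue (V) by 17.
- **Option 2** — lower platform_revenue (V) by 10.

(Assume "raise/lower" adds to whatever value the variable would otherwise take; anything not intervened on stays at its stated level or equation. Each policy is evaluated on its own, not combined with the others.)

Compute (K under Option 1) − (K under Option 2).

-6

Option 1 (F + 15, V + 17):
  V = 115 + 17 = 132
  F = 71 + 15 = 86
  K = 221 + 2·132 − 4·86 = 141
Option 2 (V − 10):
  V = 115 − 10 = 105
  F = 71
  K = 221 + 2·105 − 4·71 = 147
K: 141 − 147 = -6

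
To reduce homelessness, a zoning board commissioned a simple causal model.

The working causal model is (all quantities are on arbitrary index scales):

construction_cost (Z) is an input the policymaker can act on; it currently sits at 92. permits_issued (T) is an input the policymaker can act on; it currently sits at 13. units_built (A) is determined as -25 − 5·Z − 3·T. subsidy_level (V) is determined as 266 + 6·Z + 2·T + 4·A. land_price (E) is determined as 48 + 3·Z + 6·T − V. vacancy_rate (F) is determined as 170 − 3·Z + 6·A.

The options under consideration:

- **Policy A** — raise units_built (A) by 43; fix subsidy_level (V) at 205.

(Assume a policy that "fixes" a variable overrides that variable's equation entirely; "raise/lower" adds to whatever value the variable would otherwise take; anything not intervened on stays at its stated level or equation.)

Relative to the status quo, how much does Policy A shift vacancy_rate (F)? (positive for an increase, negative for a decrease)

Baseline:
  Z = 92
  T = 13
  A = -25 − 5·92 − 3·13 = -524
  F = 170 − 3·92 + 6·(-524) = -3250
Policy A (A + 43, V := 205):
  Z = 92
  T = 13
  A = -25 − 5·92 − 3·13 (+43 from intervention) = -481
  F = 170 − 3·92 + 6·(-481) = -2992
Change in F: -2992 − (-3250) = 258

258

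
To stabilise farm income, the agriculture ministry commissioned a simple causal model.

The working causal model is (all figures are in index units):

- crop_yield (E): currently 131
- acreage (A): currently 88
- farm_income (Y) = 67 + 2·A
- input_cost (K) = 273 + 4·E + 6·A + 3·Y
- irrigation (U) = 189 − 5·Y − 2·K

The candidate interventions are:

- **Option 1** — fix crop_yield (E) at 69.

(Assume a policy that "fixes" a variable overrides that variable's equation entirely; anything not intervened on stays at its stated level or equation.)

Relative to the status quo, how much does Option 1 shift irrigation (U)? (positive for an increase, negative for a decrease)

Baseline:
  E = 131
  A = 88
  Y = 67 + 2·88 = 243
  K = 273 + 4·131 + 6·88 + 3·243 = 2054
  U = 189 − 5·243 − 2·2054 = -5134
Option 1 (E := 69):
  E = 69
  A = 88
  Y = 67 + 2·88 = 243
  K = 273 + 4·69 + 6·88 + 3·243 = 1806
  U = 189 − 5·243 − 2·1806 = -4638
Change in U: -4638 − (-5134) = 496

496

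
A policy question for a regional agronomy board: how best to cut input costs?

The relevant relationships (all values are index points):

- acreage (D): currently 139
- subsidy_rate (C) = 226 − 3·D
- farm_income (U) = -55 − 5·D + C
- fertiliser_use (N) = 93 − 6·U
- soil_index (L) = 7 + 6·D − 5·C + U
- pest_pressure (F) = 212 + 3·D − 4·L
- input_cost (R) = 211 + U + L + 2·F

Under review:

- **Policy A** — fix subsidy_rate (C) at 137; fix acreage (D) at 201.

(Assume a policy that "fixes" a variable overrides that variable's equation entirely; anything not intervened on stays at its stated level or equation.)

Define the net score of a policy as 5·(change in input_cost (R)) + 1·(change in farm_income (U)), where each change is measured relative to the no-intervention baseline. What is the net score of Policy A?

45718

Baseline:
  D = 139
  C = 226 − 3·139 = -191
  U = -55 − 5·139 + (-191) = -941
  L = 7 + 6·139 − 5·(-191) + (-941) = 855
  F = 212 + 3·139 − 4·855 = -2791
  R = 211 + (-941) + 855 + 2·(-2791) = -5457
Policy A (C := 137, D := 201):
  D = 201
  C = 137
  U = -55 − 5·201 + 137 = -923
  L = 7 + 6·201 − 5·137 + (-923) = -395
  F = 212 + 3·201 − 4·(-395) = 2395
  R = 211 + (-923) + (-395) + 2·2395 = 3683
ΔR = 3683 − (-5457) = 9140; ΔU = -923 − (-941) = 18
Score = 5·9140 + 1·18 = 45718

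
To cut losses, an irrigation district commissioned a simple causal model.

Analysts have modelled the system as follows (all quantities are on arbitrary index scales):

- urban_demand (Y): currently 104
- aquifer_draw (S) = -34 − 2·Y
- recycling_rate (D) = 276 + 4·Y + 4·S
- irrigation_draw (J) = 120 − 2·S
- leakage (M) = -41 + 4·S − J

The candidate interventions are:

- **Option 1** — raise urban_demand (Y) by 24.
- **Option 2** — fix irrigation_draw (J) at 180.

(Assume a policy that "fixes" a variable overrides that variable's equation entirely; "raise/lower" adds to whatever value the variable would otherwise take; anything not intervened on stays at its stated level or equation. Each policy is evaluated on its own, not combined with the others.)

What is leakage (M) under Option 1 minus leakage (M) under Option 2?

Option 1 (Y + 24):
  Y = 104 + 24 = 128
  S = -34 − 2·128 = -290
  J = 120 − 2·(-290) = 700
  M = -41 + 4·(-290) − 700 = -1901
Option 2 (J := 180):
  Y = 104
  S = -34 − 2·104 = -242
  J = 180
  M = -41 + 4·(-242) − 180 = -1189
M: -1901 − (-1189) = -712

-712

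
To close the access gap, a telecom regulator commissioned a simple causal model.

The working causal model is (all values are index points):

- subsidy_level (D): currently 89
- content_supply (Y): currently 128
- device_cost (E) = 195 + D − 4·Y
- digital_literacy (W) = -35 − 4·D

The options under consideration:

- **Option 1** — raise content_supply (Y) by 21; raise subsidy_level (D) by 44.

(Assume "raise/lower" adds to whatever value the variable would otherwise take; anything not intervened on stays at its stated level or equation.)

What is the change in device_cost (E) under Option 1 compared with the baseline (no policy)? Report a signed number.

-40

Baseline:
  D = 89
  Y = 128
  E = 195 + 89 − 4·128 = -228
Option 1 (Y + 21, D + 44):
  D = 89 + 44 = 133
  Y = 128 + 21 = 149
  E = 195 + 133 − 4·149 = -268
Change in E: -268 − (-228) = -40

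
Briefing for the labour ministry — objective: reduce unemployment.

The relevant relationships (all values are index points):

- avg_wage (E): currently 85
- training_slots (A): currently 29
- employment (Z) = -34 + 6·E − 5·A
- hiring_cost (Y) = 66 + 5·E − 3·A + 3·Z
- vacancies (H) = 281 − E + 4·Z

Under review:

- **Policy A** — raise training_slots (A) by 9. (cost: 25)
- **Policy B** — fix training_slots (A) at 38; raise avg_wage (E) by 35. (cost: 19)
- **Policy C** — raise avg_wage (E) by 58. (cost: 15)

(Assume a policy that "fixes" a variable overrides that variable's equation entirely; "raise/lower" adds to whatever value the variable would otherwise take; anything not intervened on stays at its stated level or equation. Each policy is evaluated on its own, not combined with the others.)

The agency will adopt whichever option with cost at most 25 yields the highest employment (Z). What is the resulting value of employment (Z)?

679

Policy A (A + 9):
  E = 85
  A = 29 + 9 = 38
  Z = -34 + 6·85 − 5·38 = 286
Policy B (A := 38, E + 35):
  E = 85 + 35 = 120
  A = 38
  Z = -34 + 6·120 − 5·38 = 496
Policy C (E + 58):
  E = 85 + 58 = 143
  A = 29
  Z = -34 + 6·143 − 5·29 = 679
Comparing — Policy A: Z=286, Policy B: Z=496, Policy C: Z=679. Highest is 679 (Policy C).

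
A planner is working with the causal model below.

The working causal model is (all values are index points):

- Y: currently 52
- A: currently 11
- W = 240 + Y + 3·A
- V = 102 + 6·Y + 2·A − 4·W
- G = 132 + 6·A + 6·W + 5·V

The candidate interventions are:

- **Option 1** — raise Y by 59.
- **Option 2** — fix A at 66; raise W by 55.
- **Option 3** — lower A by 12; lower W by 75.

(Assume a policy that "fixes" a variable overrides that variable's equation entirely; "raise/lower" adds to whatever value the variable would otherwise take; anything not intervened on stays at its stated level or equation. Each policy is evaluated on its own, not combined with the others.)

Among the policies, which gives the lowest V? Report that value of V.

Option 1 (Y + 59):
  Y = 52 + 59 = 111
  A = 11
  W = 240 + 111 + 3·11 = 384
  V = 102 + 6·111 + 2·11 − 4·384 = -746
Option 2 (A := 66, W + 55):
  Y = 52
  A = 66
  W = 240 + 52 + 3·66 (+55 from intervention) = 545
  V = 102 + 6·52 + 2·66 − 4·545 = -1634
Option 3 (A − 12, W − 75):
  Y = 52
  A = 11 − 12 = -1
  W = 240 + 52 + 3·(-1) (−75 from intervention) = 214
  V = 102 + 6·52 + 2·(-1) − 4·214 = -444
Comparing — Option 1: V=-746, Option 2: V=-1634, Option 3: V=-444. Lowest is -1634 (Option 2).

-1634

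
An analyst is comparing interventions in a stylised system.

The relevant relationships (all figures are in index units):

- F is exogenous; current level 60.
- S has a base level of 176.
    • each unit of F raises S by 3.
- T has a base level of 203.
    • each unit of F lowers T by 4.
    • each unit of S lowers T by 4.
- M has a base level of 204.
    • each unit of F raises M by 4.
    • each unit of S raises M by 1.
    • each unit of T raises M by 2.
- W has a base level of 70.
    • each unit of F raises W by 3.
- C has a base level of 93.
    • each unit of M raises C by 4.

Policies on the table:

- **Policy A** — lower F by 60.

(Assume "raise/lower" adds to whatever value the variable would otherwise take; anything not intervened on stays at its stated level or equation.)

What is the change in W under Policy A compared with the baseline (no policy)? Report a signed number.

Baseline:
  F = 60
  W = 70 + 3·60 = 250
Policy A (F − 60):
  F = 60 − 60 = 0
  W = 70 + 3·0 = 70
Change in W: 70 − 250 = -180

-180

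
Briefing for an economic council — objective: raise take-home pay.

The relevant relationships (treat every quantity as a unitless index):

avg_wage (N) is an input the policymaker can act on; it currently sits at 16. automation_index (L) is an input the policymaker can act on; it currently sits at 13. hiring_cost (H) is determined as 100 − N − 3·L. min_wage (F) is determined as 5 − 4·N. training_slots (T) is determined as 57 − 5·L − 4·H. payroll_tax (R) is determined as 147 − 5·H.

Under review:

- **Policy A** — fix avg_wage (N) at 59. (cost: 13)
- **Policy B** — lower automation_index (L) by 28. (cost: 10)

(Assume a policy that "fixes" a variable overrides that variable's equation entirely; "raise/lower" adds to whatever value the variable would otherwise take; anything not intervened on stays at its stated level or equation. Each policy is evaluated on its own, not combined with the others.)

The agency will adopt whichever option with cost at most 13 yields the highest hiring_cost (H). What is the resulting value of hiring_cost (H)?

129

Policy A (N := 59):
  N = 59
  L = 13
  H = 100 − 59 − 3·13 = 2
Policy B (L − 28):
  N = 16
  L = 13 − 28 = -15
  H = 100 − 16 − 3·(-15) = 129
Comparing — Policy A: H=2, Policy B: H=129. Highest is 129 (Policy B).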